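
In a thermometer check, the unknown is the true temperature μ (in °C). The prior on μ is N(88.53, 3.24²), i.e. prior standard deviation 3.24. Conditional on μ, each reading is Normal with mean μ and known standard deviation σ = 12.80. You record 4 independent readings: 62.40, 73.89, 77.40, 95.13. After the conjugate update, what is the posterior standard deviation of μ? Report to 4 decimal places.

2.8907

For Normal data with known variance σ², a Normal(μ₀, σ₀²) prior on μ is conjugate. Posterior precision = 1/σ₀² + n/σ²; posterior mean is the precision-weighted average of μ₀ and x̄.
σ₀² = 3.24² = 10.4976, σ² = 12.80² = 163.84; σ² + n·σ₀² = 163.84 + 4·10.4976 = 205.8304.
Posterior precision = 1/σ₀² + n/σ² = 1/10.4976 + 4/163.84 = (σ² + n·σ₀²)/(σ₀²σ²) = 205.8304/(10.4976·163.84); posterior variance σₙ² = σ₀²σ²/(σ² + n·σ₀²) = 10.4976·163.84/205.8304 = 8.356039.
Posterior SD = √σₙ² = √(10.4976·163.84/205.8304) = 2.8907.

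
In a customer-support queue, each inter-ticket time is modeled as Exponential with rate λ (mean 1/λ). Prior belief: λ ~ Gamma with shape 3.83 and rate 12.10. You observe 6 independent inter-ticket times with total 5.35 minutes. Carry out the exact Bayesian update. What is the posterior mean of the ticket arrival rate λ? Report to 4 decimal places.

0.5633

With a Gamma(shape α, rate β) prior on the exponential rate λ, the posterior after n observations with total T = Σxᵢ is Gamma(α+n, β+T).
Posterior: Gamma(3.83+6, 12.10+5.35) = Gamma(9.83, 17.45).
Posterior mean of λ = α/β = 9.83/17.45 = 0.5633.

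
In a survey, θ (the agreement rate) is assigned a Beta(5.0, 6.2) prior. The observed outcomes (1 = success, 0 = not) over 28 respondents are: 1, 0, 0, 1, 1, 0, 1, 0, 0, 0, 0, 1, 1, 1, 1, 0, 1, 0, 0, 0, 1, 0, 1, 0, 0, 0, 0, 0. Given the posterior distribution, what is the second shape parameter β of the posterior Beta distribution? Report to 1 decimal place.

23.2

The Beta prior is conjugate to a Binomial/Bernoulli likelihood; the update adds successes to α and failures to β.
Posterior: Beta(α+k, β+n−k) = Beta(5.0+11, 6.2+17) = Beta(16.0, 23.2).
Posterior β = 23.2.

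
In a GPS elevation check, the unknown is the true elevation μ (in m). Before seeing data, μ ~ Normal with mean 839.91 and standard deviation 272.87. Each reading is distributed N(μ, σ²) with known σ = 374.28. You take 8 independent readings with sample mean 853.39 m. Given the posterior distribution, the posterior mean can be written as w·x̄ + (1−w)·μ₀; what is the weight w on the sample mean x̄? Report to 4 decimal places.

0.8096

For Normal data with known variance σ², a Normal(μ₀, σ₀²) prior on μ is conjugate. Posterior precision = 1/σ₀² + n/σ²; posterior mean is the precision-weighted average of μ₀ and x̄.
σ₀² = 272.87² = 74458.0369, σ² = 374.28² = 140085.5184. Prior precision 1/σ₀² = 1/74458.0369; data precision n/σ² = 8/140085.5184.
w = (n/σ²)/(1/σ₀² + n/σ²) = n·σ₀²/(σ² + n·σ₀²) = 8·74458.0369/(140085.5184 + 8·74458.0369) = 595664.2952/735749.8136 = 0.8096.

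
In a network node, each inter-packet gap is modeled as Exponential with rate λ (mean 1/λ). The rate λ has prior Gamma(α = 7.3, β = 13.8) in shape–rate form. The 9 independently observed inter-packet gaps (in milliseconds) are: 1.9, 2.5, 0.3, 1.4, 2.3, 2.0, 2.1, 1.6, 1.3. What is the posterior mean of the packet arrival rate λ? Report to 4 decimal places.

0.5582

With a Gamma(shape α, rate β) prior on the exponential rate λ, the posterior after n observations with total T = Σxᵢ is Gamma(α+n, β+T).
Sum of observations T = 15.4 milliseconds; n = 9.
Posterior: Gamma(7.3+9, 13.8+15.4) = Gamma(16.3, 29.2).
Posterior mean of λ = α/β = 16.3/29.2 = 0.5582.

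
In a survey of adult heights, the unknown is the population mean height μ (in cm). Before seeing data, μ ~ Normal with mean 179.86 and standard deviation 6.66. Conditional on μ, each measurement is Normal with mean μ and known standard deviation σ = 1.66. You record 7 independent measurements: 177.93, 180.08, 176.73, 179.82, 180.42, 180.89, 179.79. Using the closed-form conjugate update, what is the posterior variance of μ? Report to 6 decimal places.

0.390194

For Normal data with known variance σ², a Normal(μ₀, σ₀²) prior on μ is conjugate. Posterior precision = 1/σ₀² + n/σ²; posterior mean is the precision-weighted average of μ₀ and x̄.
σ₀² = 6.66² = 44.3556, σ² = 1.66² = 2.7556; σ² + n·σ₀² = 2.7556 + 7·44.3556 = 313.2448.
Posterior precision = 1/σ₀² + n/σ² = 1/44.3556 + 7/2.7556 = (σ² + n·σ₀²)/(σ₀²σ²) = 313.2448/(44.3556·2.7556); posterior variance σₙ² = σ₀²σ²/(σ² + n·σ₀²) = 44.3556·2.7556/313.2448 = 0.390194.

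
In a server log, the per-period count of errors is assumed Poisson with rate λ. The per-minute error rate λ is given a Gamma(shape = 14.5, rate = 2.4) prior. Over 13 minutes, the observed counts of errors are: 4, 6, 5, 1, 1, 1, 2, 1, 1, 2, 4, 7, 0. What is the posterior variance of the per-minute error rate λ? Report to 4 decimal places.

0.2087

With a Gamma(shape α, rate β) prior, the Poisson likelihood is conjugate: the posterior is Gamma(α + ΣXᵢ, β + n).
Sum of counts S = 35 over n = 13 minutes.
Posterior: Gamma(α+S, β+n) = Gamma(14.5+35, 2.4+13) = Gamma(49.5, 15.4).
Var = α/β² = 49.5/15.4² = 0.2087.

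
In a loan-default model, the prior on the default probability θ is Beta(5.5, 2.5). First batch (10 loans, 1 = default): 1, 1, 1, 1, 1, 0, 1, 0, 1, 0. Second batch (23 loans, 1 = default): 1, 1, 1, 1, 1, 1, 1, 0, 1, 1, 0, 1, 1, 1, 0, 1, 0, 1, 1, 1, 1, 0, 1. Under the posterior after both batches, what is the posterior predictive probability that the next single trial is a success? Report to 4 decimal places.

0.7439

The Beta prior is conjugate to a Binomial/Bernoulli likelihood; the update adds successes to α and failures to β.
After batch 1: Beta(5.5+7, 2.5+3) = Beta(12.5, 5.5).
After batch 2: Beta(12.5+18, 5.5+5) = Beta(30.5, 10.5).
For a single future Bernoulli trial, P(success | data) = α/(α+β) = 0.7439.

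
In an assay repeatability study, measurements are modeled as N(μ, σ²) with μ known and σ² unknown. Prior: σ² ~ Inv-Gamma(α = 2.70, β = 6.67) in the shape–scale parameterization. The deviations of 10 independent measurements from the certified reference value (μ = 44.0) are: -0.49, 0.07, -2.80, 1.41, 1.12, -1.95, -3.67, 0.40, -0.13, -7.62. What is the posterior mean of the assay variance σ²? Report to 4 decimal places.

With known mean μ and an Inverse-Gamma(α, β) prior on σ², the Normal likelihood is conjugate: posterior is Inv-Gamma(α + n/2, β + Σ(xᵢ−μ)²/2).
Σ(xᵢ−μ)² = (-0.49)² + (0.07)² + (-2.80)² + (1.41)² + (1.12)² + (-1.95)² + (-3.67)² + (0.40)² + (-0.13)² + (-7.62)² = 86.8402.
Posterior: Inv-Gamma(2.70 + 10/2, 6.67 + 86.8402/2) = Inv-Gamma(7.70, 50.09010).
E[σ²|data] = β/(α−1) = 50.09010/6.70 = 7.4761.

7.4761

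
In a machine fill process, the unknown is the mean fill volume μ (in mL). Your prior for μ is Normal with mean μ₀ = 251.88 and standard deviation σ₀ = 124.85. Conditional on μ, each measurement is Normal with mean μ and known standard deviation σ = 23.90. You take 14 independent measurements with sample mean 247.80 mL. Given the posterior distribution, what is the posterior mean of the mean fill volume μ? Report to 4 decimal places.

For Normal data with known variance σ², a Normal(μ₀, σ₀²) prior on μ is conjugate. Posterior precision = 1/σ₀² + n/σ²; posterior mean is the precision-weighted average of μ₀ and x̄.
n·x̄ = 14·247.80 = 3469.2.
σ₀² = 124.85² = 15587.5225, σ² = 23.90² = 571.21; σ² + n·σ₀² = 571.21 + 14·15587.5225 = 218796.525.
Posterior mean = (μ₀/σ₀² + n·x̄/σ²)/(1/σ₀² + n/σ²) = (σ²·μ₀ + σ₀²·n·x̄)/(σ² + n·σ₀²) = (571.21·251.88 + 15587.5225·3469.2)/218796.525 = 54220109.4318/218796.525 = 247.8107.

247.8107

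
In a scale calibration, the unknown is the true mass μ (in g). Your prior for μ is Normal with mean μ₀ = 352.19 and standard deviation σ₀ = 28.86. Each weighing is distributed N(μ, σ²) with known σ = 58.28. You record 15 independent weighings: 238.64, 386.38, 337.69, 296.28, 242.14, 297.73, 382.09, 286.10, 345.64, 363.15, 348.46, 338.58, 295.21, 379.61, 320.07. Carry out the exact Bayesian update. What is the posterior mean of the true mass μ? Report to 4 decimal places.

For Normal data with known variance σ², a Normal(μ₀, σ₀²) prior on μ is conjugate. Posterior precision = 1/σ₀² + n/σ²; posterior mean is the precision-weighted average of μ₀ and x̄.
Σxᵢ = 238.64 + 386.38 + 337.69 + 296.28 + 242.14 + 297.73 + 382.09 + 286.10 + 345.64 + 363.15 + 348.46 + 338.58 + 295.21 + 379.61 + 320.07 = 4857.77, so n·x̄ = 4857.77.
σ₀² = 28.86² = 832.8996, σ² = 58.28² = 3396.5584; σ² + n·σ₀² = 3396.5584 + 15·832.8996 = 15890.0524.
Posterior mean = (μ₀/σ₀² + n·x̄/σ²)/(1/σ₀² + n/σ²) = (σ²·μ₀ + σ₀²·n·x̄)/(σ² + n·σ₀²) = (3396.5584·352.19 + 832.8996·4857.77)/15890.0524 = 5242268.592788/15890.0524 = 329.9088.

329.9088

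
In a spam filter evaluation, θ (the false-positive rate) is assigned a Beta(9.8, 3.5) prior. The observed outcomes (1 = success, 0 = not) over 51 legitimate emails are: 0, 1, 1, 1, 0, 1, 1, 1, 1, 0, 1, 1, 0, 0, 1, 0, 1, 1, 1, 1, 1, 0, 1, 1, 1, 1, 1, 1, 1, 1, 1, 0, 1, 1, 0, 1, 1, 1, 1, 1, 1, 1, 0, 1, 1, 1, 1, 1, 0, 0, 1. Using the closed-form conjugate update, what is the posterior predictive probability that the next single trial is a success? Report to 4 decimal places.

0.7589

The Beta prior is conjugate to a Binomial/Bernoulli likelihood; the update adds successes to α and failures to β.
Posterior: Beta(α+k, β+n−k) = Beta(9.8+39, 3.5+12) = Beta(48.8, 15.5).
For a single future Bernoulli trial, P(success | data) = α/(α+β) = 0.7589.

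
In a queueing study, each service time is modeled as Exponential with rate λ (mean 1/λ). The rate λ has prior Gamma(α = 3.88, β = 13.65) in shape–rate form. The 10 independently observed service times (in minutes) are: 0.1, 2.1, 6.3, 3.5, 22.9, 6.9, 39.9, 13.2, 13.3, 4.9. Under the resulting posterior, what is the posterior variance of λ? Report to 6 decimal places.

0.000864

With a Gamma(shape α, rate β) prior on the exponential rate λ, the posterior after n observations with total T = Σxᵢ is Gamma(α+n, β+T).
Sum of observations T = 113.1 minutes; n = 10.
Posterior: Gamma(3.88+10, 13.65+113.1) = Gamma(13.88, 126.75).
Var = α/β² = 0.000864.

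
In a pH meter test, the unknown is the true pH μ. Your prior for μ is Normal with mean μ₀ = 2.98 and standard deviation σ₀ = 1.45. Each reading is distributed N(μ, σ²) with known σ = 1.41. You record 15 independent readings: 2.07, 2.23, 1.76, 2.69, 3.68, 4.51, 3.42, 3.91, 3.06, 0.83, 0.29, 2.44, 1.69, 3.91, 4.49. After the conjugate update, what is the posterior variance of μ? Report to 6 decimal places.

For Normal data with known variance σ², a Normal(μ₀, σ₀²) prior on μ is conjugate. Posterior precision = 1/σ₀² + n/σ²; posterior mean is the precision-weighted average of μ₀ and x̄.
σ₀² = 1.45² = 2.1025, σ² = 1.41² = 1.9881; σ² + n·σ₀² = 1.9881 + 15·2.1025 = 33.5256.
Posterior precision = 1/σ₀² + n/σ² = 1/2.1025 + 15/1.9881 = (σ² + n·σ₀²)/(σ₀²σ²) = 33.5256/(2.1025·1.9881); posterior variance σₙ² = σ₀²σ²/(σ² + n·σ₀²) = 2.1025·1.9881/33.5256 = 0.124680.

0.124680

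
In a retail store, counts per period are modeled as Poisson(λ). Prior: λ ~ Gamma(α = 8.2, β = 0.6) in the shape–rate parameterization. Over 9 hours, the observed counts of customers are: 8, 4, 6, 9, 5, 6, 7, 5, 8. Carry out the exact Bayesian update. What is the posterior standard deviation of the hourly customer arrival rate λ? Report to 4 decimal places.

0.8475

With a Gamma(shape α, rate β) prior, the Poisson likelihood is conjugate: the posterior is Gamma(α + ΣXᵢ, β + n).
Sum of counts S = 58 over n = 9 hours.
Posterior: Gamma(α+S, β+n) = Gamma(8.2+58, 0.6+9) = Gamma(66.2, 9.6).
SD = √α/β = √66.2/9.6 = 0.8475.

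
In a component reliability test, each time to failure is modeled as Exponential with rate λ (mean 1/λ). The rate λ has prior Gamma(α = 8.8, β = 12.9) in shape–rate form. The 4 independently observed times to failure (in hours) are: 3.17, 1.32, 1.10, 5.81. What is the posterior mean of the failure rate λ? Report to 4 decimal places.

With a Gamma(shape α, rate β) prior on the exponential rate λ, the posterior after n observations with total T = Σxᵢ is Gamma(α+n, β+T).
Sum of observations T = 11.40 hours; n = 4.
Posterior: Gamma(8.8+4, 12.9+11.40) = Gamma(12.8, 24.30).
Posterior mean of λ = α/β = 12.8/24.30 = 0.5267.

0.5267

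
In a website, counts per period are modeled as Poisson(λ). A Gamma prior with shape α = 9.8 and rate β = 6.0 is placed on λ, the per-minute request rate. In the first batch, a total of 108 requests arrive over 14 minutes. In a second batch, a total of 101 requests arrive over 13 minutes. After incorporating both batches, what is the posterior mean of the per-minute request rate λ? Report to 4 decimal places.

6.6303

With a Gamma(shape α, rate β) prior, the Poisson likelihood is conjugate: the posterior is Gamma(α + ΣXᵢ, β + n).
After batch 1: Gamma(α+S, β+n) = Gamma(9.8+108, 6.0+14) = Gamma(117.8, 20.0).
After batch 2: Gamma(α+S, β+n) = Gamma(117.8+101, 20.0+13) = Gamma(218.8, 33.0).
Posterior mean = α/β = 218.8/33.0 = 6.6303.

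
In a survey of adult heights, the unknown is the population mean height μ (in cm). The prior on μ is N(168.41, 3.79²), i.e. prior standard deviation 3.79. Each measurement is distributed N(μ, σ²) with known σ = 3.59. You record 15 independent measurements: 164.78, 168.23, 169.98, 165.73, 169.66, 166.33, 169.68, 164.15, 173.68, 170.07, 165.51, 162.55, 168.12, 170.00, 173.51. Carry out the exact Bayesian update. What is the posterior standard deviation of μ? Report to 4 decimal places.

0.9004

For Normal data with known variance σ², a Normal(μ₀, σ₀²) prior on μ is conjugate. Posterior precision = 1/σ₀² + n/σ²; posterior mean is the precision-weighted average of μ₀ and x̄.
σ₀² = 3.79² = 14.3641, σ² = 3.59² = 12.8881; σ² + n·σ₀² = 12.8881 + 15·14.3641 = 228.3496.
Posterior precision = 1/σ₀² + n/σ² = 1/14.3641 + 15/12.8881 = (σ² + n·σ₀²)/(σ₀²σ²) = 228.3496/(14.3641·12.8881); posterior variance σₙ² = σ₀²σ²/(σ² + n·σ₀²) = 14.3641·12.8881/228.3496 = 0.810713.
Posterior SD = √σₙ² = √(14.3641·12.8881/228.3496) = 0.9004.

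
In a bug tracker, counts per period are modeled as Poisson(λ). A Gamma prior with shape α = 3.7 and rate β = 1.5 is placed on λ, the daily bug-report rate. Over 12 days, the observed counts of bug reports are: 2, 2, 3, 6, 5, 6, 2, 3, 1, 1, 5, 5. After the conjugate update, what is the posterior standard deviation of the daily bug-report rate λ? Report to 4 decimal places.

0.4952

With a Gamma(shape α, rate β) prior, the Poisson likelihood is conjugate: the posterior is Gamma(α + ΣXᵢ, β + n).
Sum of counts S = 41 over n = 12 days.
Posterior: Gamma(α+S, β+n) = Gamma(3.7+41, 1.5+12) = Gamma(44.7, 13.5).
SD = √α/β = √44.7/13.5 = 0.4952.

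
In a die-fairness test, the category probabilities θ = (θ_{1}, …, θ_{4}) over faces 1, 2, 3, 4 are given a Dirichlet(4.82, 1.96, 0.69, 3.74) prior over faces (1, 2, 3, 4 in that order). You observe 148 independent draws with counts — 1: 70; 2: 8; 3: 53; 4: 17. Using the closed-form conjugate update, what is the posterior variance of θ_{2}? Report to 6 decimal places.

The Dirichlet prior is conjugate to the Multinomial likelihood: each posterior αⱼ = prior αⱼ + observed count nⱼ.
Posterior concentration: (74.82, 9.96, 53.69, 20.74), total = 159.21.
Var[θ_j] = α_j(Σα−α_j)/((Σα)²(Σα+1)) = 9.96·149.25/(159.21²·160.21) = 0.000366.

0.000366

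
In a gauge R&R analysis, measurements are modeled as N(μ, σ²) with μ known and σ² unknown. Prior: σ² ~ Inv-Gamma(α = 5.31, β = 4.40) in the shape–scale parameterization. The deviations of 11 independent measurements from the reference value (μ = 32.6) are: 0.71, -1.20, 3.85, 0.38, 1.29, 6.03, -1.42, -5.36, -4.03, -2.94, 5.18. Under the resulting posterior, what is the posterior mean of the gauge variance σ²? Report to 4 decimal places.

7.4515

With known mean μ and an Inverse-Gamma(α, β) prior on σ², the Normal likelihood is conjugate: posterior is Inv-Gamma(α + n/2, β + Σ(xᵢ−μ)²/2).
Σ(xᵢ−μ)² = (0.71)² + (-1.20)² + (3.85)² + (0.38)² + (1.29)² + (6.03)² + (-1.42)² + (-5.36)² + (-4.03)² + (-2.94)² + (5.18)² = 137.3989.
Posterior: Inv-Gamma(5.31 + 11/2, 4.40 + 137.3989/2) = Inv-Gamma(10.81, 73.09945).
E[σ²|data] = β/(α−1) = 73.09945/9.81 = 7.4515.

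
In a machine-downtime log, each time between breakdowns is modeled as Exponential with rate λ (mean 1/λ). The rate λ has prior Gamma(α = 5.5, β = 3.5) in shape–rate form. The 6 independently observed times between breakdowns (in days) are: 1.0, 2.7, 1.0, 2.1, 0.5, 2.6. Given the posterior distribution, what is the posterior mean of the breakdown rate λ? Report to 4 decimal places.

With a Gamma(shape α, rate β) prior on the exponential rate λ, the posterior after n observations with total T = Σxᵢ is Gamma(α+n, β+T).
Sum of observations T = 9.9 days; n = 6.
Posterior: Gamma(5.5+6, 3.5+9.9) = Gamma(11.5, 13.4).
Posterior mean of λ = α/β = 11.5/13.4 = 0.8582.

0.8582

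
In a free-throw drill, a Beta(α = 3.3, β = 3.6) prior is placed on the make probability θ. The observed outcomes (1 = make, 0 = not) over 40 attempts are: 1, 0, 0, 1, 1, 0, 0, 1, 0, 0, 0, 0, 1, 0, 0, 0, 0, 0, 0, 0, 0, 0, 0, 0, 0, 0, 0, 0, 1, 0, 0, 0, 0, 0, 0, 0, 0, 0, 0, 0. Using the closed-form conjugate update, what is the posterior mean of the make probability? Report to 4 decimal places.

The Beta prior is conjugate to a Binomial/Bernoulli likelihood; the update adds successes to α and failures to β.
Posterior: Beta(α+k, β+n−k) = Beta(3.3+6, 3.6+34) = Beta(9.3, 37.6).
Posterior mean = α/(α+β) = 9.3/46.9 = 0.1983.

0.1983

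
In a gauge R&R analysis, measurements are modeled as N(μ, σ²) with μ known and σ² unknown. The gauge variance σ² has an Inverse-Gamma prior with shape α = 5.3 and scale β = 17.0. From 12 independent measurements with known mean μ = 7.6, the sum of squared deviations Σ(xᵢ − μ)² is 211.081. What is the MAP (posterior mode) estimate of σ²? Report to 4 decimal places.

With known mean μ and an Inverse-Gamma(α, β) prior on σ², the Normal likelihood is conjugate: posterior is Inv-Gamma(α + n/2, β + Σ(xᵢ−μ)²/2).
Posterior: Inv-Gamma(5.3 + 12/2, 17.0 + 211.081/2) = Inv-Gamma(11.30, 122.5405).
Mode = β/(α+1) = 122.5405/12.30 = 9.9626.

9.9626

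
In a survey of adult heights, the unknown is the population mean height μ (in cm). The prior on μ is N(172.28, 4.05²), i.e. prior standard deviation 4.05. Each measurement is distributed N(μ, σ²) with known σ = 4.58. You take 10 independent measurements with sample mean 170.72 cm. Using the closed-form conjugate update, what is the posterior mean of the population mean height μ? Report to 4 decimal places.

170.8969

For Normal data with known variance σ², a Normal(μ₀, σ₀²) prior on μ is conjugate. Posterior precision = 1/σ₀² + n/σ²; posterior mean is the precision-weighted average of μ₀ and x̄.
n·x̄ = 10·170.72 = 1707.2.
σ₀² = 4.05² = 16.4025, σ² = 4.58² = 20.9764; σ² + n·σ₀² = 20.9764 + 10·16.4025 = 185.0014.
Posterior mean = (μ₀/σ₀² + n·x̄/σ²)/(1/σ₀² + n/σ²) = (σ²·μ₀ + σ₀²·n·x̄)/(σ² + n·σ₀²) = (20.9764·172.28 + 16.4025·1707.2)/185.0014 = 31616.162192/185.0014 = 170.8969.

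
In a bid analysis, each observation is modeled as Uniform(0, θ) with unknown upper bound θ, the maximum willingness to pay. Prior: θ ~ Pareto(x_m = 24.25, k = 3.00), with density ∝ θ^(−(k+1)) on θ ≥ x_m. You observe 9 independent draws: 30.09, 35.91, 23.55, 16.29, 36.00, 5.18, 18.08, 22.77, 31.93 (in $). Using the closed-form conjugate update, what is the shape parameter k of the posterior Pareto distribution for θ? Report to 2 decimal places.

A Pareto(scale x_m, shape k) prior on the upper bound θ of Uniform(0, θ) is conjugate: posterior is Pareto(max(x_m, max xᵢ), k + n).
Sample maximum = 36.00; prior scale x_m = 24.25 → posterior scale = max = 36.00.
Posterior shape = 3.00 + 9 = 12.00.
Posterior shape k = 12.00.

12.00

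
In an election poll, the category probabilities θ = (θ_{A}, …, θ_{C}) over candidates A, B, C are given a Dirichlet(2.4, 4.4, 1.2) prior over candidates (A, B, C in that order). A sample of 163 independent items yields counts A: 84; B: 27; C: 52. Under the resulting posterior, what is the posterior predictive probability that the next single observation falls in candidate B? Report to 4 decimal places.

The Dirichlet prior is conjugate to the Multinomial likelihood: each posterior αⱼ = prior αⱼ + observed count nⱼ.
Posterior concentration: (86.4, 31.4, 53.2), total = 171.0.
P(next = B | data) = α_{B}/Σα = 0.1836.

0.1836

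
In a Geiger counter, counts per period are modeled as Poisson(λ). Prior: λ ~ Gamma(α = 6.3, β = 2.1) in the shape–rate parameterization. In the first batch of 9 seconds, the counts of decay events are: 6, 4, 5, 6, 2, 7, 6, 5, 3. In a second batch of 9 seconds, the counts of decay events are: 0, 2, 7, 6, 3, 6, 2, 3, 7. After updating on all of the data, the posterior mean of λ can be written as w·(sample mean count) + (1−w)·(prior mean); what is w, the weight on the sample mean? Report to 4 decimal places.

With a Gamma(shape α, rate β) prior, the Poisson likelihood is conjugate: the posterior is Gamma(α + ΣXᵢ, β + n).
Total number of seconds: n = 9 + 9 = 18.
Posterior mean = (α₀+S)/(β₀+n) = [n/(β₀+n)]·(S/n) + [β₀/(β₀+n)]·(α₀/β₀), so only n and β₀ enter the weight.
Weight on data w = n/(β₀+n) = 18/(2.1+18) = 18/20.1 = 0.8955.

0.8955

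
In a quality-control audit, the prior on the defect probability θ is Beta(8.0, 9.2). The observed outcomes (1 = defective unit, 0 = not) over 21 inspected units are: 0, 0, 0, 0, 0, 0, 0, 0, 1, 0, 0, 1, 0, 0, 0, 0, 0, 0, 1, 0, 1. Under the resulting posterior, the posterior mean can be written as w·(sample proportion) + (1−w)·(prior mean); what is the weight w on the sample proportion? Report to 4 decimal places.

0.5497

The Beta prior is conjugate to a Binomial/Bernoulli likelihood; the update adds successes to α and failures to β.
Posterior mean = (α₀+k)/(α₀+β₀+n) = [n/(α₀+β₀+n)]·(k/n) + [(α₀+β₀)/(α₀+β₀+n)]·α₀/(α₀+β₀), so only n and the prior enter the weight.
The weight on the data is w = n/(α₀+β₀+n) = 21/(8.0+9.2+21) = 21/38.2 = 0.5497.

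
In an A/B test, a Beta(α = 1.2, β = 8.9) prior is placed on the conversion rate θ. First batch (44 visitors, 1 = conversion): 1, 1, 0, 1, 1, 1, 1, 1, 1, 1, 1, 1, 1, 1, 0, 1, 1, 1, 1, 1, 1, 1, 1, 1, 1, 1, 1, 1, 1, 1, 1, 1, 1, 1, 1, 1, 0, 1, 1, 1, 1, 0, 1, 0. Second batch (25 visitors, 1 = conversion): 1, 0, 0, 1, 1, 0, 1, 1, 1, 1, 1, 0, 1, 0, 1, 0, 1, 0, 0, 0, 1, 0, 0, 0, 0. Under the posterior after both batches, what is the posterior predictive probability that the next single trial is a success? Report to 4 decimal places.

The Beta prior is conjugate to a Binomial/Bernoulli likelihood; the update adds successes to α and failures to β.
After batch 1: Beta(1.2+39, 8.9+5) = Beta(40.2, 13.9).
After batch 2: Beta(40.2+12, 13.9+13) = Beta(52.2, 26.9).
For a single future Bernoulli trial, P(success | data) = α/(α+β) = 0.6599.

0.6599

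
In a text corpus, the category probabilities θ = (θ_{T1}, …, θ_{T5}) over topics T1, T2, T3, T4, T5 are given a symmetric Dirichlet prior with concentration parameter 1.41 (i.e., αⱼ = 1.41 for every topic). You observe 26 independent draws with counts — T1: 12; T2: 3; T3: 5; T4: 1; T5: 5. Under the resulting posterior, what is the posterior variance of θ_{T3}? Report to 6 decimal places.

The Dirichlet prior is conjugate to the Multinomial likelihood: each posterior αⱼ = prior αⱼ + observed count nⱼ.
Posterior concentration: (13.41, 4.41, 6.41, 2.41, 6.41), total = 33.05.
Var[θ_j] = α_j(Σα−α_j)/((Σα)²(Σα+1)) = 6.41·26.64/(33.05²·34.05) = 0.004591.

0.004591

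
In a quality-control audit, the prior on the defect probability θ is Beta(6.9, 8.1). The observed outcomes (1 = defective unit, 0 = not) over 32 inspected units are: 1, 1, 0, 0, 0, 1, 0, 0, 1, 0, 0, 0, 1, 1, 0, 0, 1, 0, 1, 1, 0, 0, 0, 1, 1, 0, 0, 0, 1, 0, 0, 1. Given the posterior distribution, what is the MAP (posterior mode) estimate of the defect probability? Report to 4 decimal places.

The Beta prior is conjugate to a Binomial/Bernoulli likelihood; the update adds successes to α and failures to β.
Posterior: Beta(α+k, β+n−k) = Beta(6.9+13, 8.1+19) = Beta(19.9, 27.1).
Mode of Beta(a,b) for a,b>1 is (a−1)/(a+b−2) = 18.9/45.0 = 0.4200.

0.4200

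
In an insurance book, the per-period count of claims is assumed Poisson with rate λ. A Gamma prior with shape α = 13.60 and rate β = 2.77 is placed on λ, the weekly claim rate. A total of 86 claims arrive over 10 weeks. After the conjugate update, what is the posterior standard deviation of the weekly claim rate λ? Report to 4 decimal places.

0.7815

With a Gamma(shape α, rate β) prior, the Poisson likelihood is conjugate: the posterior is Gamma(α + ΣXᵢ, β + n).
Posterior: Gamma(α+S, β+n) = Gamma(13.60+86, 2.77+10) = Gamma(99.60, 12.77).
SD = √α/β = √99.60/12.77 = 0.7815.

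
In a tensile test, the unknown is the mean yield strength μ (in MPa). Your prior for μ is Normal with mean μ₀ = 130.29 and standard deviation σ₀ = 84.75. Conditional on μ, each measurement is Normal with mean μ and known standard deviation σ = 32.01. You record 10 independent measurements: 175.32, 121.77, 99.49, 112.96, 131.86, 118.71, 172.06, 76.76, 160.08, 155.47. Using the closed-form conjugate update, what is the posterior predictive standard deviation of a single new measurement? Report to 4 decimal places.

For Normal data with known variance σ², a Normal(μ₀, σ₀²) prior on μ is conjugate. Posterior precision = 1/σ₀² + n/σ²; posterior mean is the precision-weighted average of μ₀ and x̄.
σ₀² = 84.75² = 7182.5625, σ² = 32.01² = 1024.6401; σ² + n·σ₀² = 1024.6401 + 10·7182.5625 = 72850.2651.
Posterior precision = 1/σ₀² + n/σ² = 1/7182.5625 + 10/1024.6401 = (σ² + n·σ₀²)/(σ₀²σ²) = 72850.2651/(7182.5625·1024.6401); posterior variance σₙ² = σ₀²σ²/(σ² + n·σ₀²) = 7182.5625·1024.6401/72850.2651 = 101.022852.
Predictive variance for one new observation = σₙ² + σ² = 7182.5625·1024.6401/72850.2651 + 1024.6401 = σ²·(σ₀² + 72850.2651)/72850.2651 = 1024.6401·80032.8276/72850.2651 = 1125.662952; SD = √(1024.6401·80032.8276/72850.2651) = 33.5509.

33.5509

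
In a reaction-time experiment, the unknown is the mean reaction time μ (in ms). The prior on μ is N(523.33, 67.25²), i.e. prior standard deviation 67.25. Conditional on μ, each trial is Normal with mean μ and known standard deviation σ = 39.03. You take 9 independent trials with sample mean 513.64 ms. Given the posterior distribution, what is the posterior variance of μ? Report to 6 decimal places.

163.153948

For Normal data with known variance σ², a Normal(μ₀, σ₀²) prior on μ is conjugate. Posterior precision = 1/σ₀² + n/σ²; posterior mean is the precision-weighted average of μ₀ and x̄.
σ₀² = 67.25² = 4522.5625, σ² = 39.03² = 1523.3409; σ² + n·σ₀² = 1523.3409 + 9·4522.5625 = 42226.4034.
Posterior precision = 1/σ₀² + n/σ² = 1/4522.5625 + 9/1523.3409 = (σ² + n·σ₀²)/(σ₀²σ²) = 42226.4034/(4522.5625·1523.3409); posterior variance σₙ² = σ₀²σ²/(σ² + n·σ₀²) = 4522.5625·1523.3409/42226.4034 = 163.153948.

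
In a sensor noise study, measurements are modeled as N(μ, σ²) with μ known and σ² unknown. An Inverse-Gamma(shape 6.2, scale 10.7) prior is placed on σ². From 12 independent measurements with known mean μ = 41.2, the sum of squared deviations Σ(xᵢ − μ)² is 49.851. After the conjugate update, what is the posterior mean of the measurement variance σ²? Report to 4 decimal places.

3.1808

With known mean μ and an Inverse-Gamma(α, β) prior on σ², the Normal likelihood is conjugate: posterior is Inv-Gamma(α + n/2, β + Σ(xᵢ−μ)²/2).
Posterior: Inv-Gamma(6.2 + 12/2, 10.7 + 49.851/2) = Inv-Gamma(12.20, 35.6255).
E[σ²|data] = β/(α−1) = 35.6255/11.20 = 3.1808.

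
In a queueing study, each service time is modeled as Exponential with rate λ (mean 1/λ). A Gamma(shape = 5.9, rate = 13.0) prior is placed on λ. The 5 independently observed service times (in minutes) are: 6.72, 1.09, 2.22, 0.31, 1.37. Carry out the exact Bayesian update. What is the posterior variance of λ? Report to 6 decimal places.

0.017852

With a Gamma(shape α, rate β) prior on the exponential rate λ, the posterior after n observations with total T = Σxᵢ is Gamma(α+n, β+T).
Sum of observations T = 11.71 minutes; n = 5.
Posterior: Gamma(5.9+5, 13.0+11.71) = Gamma(10.9, 24.71).
Var = α/β² = 0.017852.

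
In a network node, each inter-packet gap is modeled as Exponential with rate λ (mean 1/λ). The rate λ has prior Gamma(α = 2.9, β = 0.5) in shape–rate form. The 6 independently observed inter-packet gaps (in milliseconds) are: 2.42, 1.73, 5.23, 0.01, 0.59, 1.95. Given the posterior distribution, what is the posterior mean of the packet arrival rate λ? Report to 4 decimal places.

0.7160

With a Gamma(shape α, rate β) prior on the exponential rate λ, the posterior after n observations with total T = Σxᵢ is Gamma(α+n, β+T).
Sum of observations T = 11.93 milliseconds; n = 6.
Posterior: Gamma(2.9+6, 0.5+11.93) = Gamma(8.9, 12.43).
Posterior mean of λ = α/β = 8.9/12.43 = 0.7160.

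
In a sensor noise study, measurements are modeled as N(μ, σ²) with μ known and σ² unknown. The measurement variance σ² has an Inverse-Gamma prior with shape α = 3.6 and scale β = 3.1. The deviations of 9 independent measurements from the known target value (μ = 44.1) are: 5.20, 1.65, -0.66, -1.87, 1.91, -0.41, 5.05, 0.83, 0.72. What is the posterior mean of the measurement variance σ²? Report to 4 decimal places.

4.9592

With known mean μ and an Inverse-Gamma(α, β) prior on σ², the Normal likelihood is conjugate: posterior is Inv-Gamma(α + n/2, β + Σ(xᵢ−μ)²/2).
Σ(xᵢ−μ)² = (5.20)² + (1.65)² + (-0.66)² + (-1.87)² + (1.91)² + (-0.41)² + (5.05)² + (0.83)² + (0.72)² = 64.2210.
Posterior: Inv-Gamma(3.6 + 9/2, 3.1 + 64.2210/2) = Inv-Gamma(8.10, 35.21050).
E[σ²|data] = β/(α−1) = 35.21050/7.10 = 4.9592.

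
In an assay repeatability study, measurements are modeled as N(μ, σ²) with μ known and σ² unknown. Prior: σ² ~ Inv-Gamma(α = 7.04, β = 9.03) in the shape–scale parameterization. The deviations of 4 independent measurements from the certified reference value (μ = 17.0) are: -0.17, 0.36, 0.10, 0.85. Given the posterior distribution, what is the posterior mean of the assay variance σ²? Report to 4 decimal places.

1.1785

With known mean μ and an Inverse-Gamma(α, β) prior on σ², the Normal likelihood is conjugate: posterior is Inv-Gamma(α + n/2, β + Σ(xᵢ−μ)²/2).
Σ(xᵢ−μ)² = (-0.17)² + (0.36)² + (0.10)² + (0.85)² = 0.8910.
Posterior: Inv-Gamma(7.04 + 4/2, 9.03 + 0.8910/2) = Inv-Gamma(9.04, 9.47550).
E[σ²|data] = β/(α−1) = 9.47550/8.04 = 1.1785.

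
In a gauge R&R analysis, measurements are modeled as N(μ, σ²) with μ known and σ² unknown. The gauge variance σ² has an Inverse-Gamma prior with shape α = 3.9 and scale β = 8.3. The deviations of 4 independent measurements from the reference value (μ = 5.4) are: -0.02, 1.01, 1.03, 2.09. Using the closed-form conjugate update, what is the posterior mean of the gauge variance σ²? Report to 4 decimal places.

2.3520

With known mean μ and an Inverse-Gamma(α, β) prior on σ², the Normal likelihood is conjugate: posterior is Inv-Gamma(α + n/2, β + Σ(xᵢ−μ)²/2).
Σ(xᵢ−μ)² = (-0.02)² + (1.01)² + (1.03)² + (2.09)² = 6.4495.
Posterior: Inv-Gamma(3.9 + 4/2, 8.3 + 6.4495/2) = Inv-Gamma(5.90, 11.52475).
E[σ²|data] = β/(α−1) = 11.52475/4.90 = 2.3520.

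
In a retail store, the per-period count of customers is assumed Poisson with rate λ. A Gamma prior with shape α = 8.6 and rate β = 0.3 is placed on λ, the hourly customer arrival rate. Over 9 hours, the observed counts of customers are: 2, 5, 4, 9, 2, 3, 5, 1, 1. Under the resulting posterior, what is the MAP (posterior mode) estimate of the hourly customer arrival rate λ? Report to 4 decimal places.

4.2581

With a Gamma(shape α, rate β) prior, the Poisson likelihood is conjugate: the posterior is Gamma(α + ΣXᵢ, β + n).
Sum of counts S = 32 over n = 9 hours.
Posterior: Gamma(α+S, β+n) = Gamma(8.6+32, 0.3+9) = Gamma(40.6, 9.3).
Mode of Gamma(α,β) for α≥1 is (α−1)/β = 39.6/9.3 = 4.2581.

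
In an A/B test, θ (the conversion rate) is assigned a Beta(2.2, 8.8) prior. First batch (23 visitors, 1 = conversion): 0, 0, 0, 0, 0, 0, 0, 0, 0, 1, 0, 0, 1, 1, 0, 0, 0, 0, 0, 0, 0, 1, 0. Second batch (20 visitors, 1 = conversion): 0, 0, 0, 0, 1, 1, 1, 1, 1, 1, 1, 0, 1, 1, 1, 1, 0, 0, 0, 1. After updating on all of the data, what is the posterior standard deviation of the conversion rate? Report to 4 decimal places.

0.0637

The Beta prior is conjugate to a Binomial/Bernoulli likelihood; the update adds successes to α and failures to β.
After batch 1: Beta(2.2+4, 8.8+19) = Beta(6.2, 27.8).
After batch 2: Beta(6.2+12, 27.8+8) = Beta(18.2, 35.8).
Var = αβ/((α+β)²(α+β+1)) = 18.2·35.8/(54.0²·55.0) = 0.00406260; SD = √0.00406260 = 0.0637.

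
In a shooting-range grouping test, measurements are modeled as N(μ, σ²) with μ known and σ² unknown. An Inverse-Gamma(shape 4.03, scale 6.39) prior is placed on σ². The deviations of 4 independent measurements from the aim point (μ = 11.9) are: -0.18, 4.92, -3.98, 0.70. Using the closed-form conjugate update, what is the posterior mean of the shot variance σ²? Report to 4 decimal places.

5.3031

With known mean μ and an Inverse-Gamma(α, β) prior on σ², the Normal likelihood is conjugate: posterior is Inv-Gamma(α + n/2, β + Σ(xᵢ−μ)²/2).
Σ(xᵢ−μ)² = (-0.18)² + (4.92)² + (-3.98)² + (0.70)² = 40.5692.
Posterior: Inv-Gamma(4.03 + 4/2, 6.39 + 40.5692/2) = Inv-Gamma(6.03, 26.67460).
E[σ²|data] = β/(α−1) = 26.67460/5.03 = 5.3031.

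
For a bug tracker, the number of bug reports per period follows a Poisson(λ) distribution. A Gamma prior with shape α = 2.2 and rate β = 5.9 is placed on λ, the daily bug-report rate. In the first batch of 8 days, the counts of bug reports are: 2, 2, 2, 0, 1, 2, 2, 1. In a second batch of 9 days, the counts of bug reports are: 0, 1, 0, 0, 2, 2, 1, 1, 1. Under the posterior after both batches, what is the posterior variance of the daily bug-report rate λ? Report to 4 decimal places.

With a Gamma(shape α, rate β) prior, the Poisson likelihood is conjugate: the posterior is Gamma(α + ΣXᵢ, β + n).
Batch 1: sum of counts S = 12 over n = 8 days.
After batch 1: Gamma(α+S, β+n) = Gamma(2.2+12, 5.9+8) = Gamma(14.2, 13.9).
Batch 2: sum of counts S = 8 over n = 9 days.
After batch 2: Gamma(α+S, β+n) = Gamma(14.2+8, 13.9+9) = Gamma(22.2, 22.9).
Var = α/β² = 22.2/22.9² = 0.0423.

0.0423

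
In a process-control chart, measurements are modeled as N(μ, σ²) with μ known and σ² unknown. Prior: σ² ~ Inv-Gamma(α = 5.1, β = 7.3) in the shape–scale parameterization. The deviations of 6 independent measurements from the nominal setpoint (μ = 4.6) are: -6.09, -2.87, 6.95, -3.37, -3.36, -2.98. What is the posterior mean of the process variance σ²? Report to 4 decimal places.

9.8419

With known mean μ and an Inverse-Gamma(α, β) prior on σ², the Normal likelihood is conjugate: posterior is Inv-Gamma(α + n/2, β + Σ(xᵢ−μ)²/2).
Σ(xᵢ−μ)² = (-6.09)² + (-2.87)² + (6.95)² + (-3.37)² + (-3.36)² + (-2.98)² = 125.1544.
Posterior: Inv-Gamma(5.1 + 6/2, 7.3 + 125.1544/2) = Inv-Gamma(8.10, 69.87720).
E[σ²|data] = β/(α−1) = 69.87720/7.10 = 9.8419.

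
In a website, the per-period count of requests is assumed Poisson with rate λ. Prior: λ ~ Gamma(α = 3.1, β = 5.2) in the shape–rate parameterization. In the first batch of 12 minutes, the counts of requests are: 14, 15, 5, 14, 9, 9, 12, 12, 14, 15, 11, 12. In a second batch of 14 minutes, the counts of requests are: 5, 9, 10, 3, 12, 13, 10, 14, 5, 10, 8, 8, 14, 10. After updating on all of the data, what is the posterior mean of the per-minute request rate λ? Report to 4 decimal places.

With a Gamma(shape α, rate β) prior, the Poisson likelihood is conjugate: the posterior is Gamma(α + ΣXᵢ, β + n).
Batch 1: sum of counts S = 142 over n = 12 minutes.
After batch 1: Gamma(α+S, β+n) = Gamma(3.1+142, 5.2+12) = Gamma(145.1, 17.2).
Batch 2: sum of counts S = 131 over n = 14 minutes.
After batch 2: Gamma(α+S, β+n) = Gamma(145.1+131, 17.2+14) = Gamma(276.1, 31.2).
Posterior mean = α/β = 276.1/31.2 = 8.8494.

8.8494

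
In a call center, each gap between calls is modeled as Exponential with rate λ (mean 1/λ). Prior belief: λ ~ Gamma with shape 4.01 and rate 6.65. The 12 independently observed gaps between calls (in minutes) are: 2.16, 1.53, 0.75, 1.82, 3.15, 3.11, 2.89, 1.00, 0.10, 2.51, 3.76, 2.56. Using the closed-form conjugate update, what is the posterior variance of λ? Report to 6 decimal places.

With a Gamma(shape α, rate β) prior on the exponential rate λ, the posterior after n observations with total T = Σxᵢ is Gamma(α+n, β+T).
Sum of observations T = 25.34 minutes; n = 12.
Posterior: Gamma(4.01+12, 6.65+25.34) = Gamma(16.01, 31.99).
Var = α/β² = 0.015645.

0.015645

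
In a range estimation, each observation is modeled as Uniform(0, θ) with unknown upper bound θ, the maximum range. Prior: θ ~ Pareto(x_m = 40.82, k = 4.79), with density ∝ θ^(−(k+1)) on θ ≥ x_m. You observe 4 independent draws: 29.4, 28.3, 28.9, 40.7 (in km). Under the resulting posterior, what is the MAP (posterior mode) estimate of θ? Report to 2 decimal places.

40.82

A Pareto(scale x_m, shape k) prior on the upper bound θ of Uniform(0, θ) is conjugate: posterior is Pareto(max(x_m, max xᵢ), k + n).
Sample maximum = 40.7; prior scale x_m = 40.82 → posterior scale = max = 40.82.
Posterior shape = 4.79 + 4 = 8.79.
The Pareto density is decreasing on [x_m, ∞), so the mode is x_m = 40.82.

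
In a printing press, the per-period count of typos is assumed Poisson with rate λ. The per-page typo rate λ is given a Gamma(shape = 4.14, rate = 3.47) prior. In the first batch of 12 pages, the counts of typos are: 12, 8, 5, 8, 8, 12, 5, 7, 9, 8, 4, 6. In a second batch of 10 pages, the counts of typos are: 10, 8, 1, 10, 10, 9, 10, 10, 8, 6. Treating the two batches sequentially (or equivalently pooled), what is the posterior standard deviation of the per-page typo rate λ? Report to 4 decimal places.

0.5240

With a Gamma(shape α, rate β) prior, the Poisson likelihood is conjugate: the posterior is Gamma(α + ΣXᵢ, β + n).
Batch 1: sum of counts S = 92 over n = 12 pages.
After batch 1: Gamma(α+S, β+n) = Gamma(4.14+92, 3.47+12) = Gamma(96.14, 15.47).
Batch 2: sum of counts S = 82 over n = 10 pages.
After batch 2: Gamma(α+S, β+n) = Gamma(96.14+82, 15.47+10) = Gamma(178.14, 25.47).
SD = √α/β = √178.14/25.47 = 0.5240.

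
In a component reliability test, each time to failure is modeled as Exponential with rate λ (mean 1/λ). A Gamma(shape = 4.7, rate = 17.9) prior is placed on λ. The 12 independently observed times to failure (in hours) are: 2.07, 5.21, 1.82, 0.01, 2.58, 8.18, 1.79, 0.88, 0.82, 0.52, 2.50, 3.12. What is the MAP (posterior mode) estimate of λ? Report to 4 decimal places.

With a Gamma(shape α, rate β) prior on the exponential rate λ, the posterior after n observations with total T = Σxᵢ is Gamma(α+n, β+T).
Sum of observations T = 29.50 hours; n = 12.
Posterior: Gamma(4.7+12, 17.9+29.50) = Gamma(16.7, 47.40).
Mode = (α−1)/β = 0.3312.

0.3312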